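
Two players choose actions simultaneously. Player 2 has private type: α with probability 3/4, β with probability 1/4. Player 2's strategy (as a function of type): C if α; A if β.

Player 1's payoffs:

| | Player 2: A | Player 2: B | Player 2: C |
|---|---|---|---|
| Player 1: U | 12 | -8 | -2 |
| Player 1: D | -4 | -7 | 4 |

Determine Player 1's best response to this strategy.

E[U] = 3/4·(-2) + 1/4·(12) = 3/2
E[D] = 3/4·(4) + 1/4·(-4) = 2
Best response: D (2 is the largest).

D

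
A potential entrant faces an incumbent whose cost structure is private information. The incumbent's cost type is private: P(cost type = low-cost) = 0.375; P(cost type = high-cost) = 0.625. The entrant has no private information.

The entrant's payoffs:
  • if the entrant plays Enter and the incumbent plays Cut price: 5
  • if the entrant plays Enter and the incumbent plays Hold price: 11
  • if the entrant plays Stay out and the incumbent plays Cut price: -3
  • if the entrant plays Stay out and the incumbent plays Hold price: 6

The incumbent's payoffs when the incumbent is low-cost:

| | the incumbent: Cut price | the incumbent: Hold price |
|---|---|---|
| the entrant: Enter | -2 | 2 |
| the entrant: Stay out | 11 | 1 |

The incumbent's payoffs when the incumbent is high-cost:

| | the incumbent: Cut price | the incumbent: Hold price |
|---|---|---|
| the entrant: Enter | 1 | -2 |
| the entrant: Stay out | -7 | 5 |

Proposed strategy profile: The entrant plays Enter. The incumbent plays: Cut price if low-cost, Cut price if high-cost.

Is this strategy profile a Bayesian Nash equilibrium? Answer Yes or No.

The entrant plays Enter: E[Enter] = 0.375·(5) + 0.625·(5) = 5; E[Stay out] = -3. Best-responding. ✓
The incumbent (cost type low-cost), facing Enter: Cut price gives -2, Hold price gives 2. Proposed Cut price is not best — profitable deviation exists. ✗
The incumbent (cost type high-cost), facing Enter: Cut price gives 1, Hold price gives -2. Proposed Cut price is best. ✓

No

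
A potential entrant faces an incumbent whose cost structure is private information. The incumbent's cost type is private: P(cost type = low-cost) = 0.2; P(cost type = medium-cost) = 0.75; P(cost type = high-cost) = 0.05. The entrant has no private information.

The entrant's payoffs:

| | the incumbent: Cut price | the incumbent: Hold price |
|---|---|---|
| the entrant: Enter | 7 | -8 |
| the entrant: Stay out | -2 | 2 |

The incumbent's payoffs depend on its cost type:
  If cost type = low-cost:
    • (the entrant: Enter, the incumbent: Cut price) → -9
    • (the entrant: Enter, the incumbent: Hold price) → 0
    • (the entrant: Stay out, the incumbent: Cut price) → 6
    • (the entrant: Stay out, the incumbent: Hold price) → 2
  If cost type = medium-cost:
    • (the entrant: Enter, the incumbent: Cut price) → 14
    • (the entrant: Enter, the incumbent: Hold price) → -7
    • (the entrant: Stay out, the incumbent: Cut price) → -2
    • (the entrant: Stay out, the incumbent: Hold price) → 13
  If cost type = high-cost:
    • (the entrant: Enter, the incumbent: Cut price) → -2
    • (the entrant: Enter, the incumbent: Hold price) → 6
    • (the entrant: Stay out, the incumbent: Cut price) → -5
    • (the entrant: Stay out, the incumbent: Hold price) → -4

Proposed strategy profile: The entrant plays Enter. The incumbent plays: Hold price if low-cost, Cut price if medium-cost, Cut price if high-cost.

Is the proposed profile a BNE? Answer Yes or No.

A profile is a BNE iff every type of every player is best-responding given beliefs about the other side.
The entrant plays Enter: E[Enter] = 0.2·(-8) + 0.75·(7) + 0.05·(7) = 4; E[Stay out] = -1.2. Best-responding. ✓
The incumbent (cost type low-cost), facing Enter: Cut price gives -9, Hold price gives 0. Proposed Hold price is best. ✓
The incumbent (cost type medium-cost), facing Enter: Cut price gives 14, Hold price gives -7. Proposed Cut price is best. ✓
The incumbent (cost type high-cost), facing Enter: Cut price gives -2, Hold price gives 6. Proposed Cut price is not best — profitable deviation exists. ✗

No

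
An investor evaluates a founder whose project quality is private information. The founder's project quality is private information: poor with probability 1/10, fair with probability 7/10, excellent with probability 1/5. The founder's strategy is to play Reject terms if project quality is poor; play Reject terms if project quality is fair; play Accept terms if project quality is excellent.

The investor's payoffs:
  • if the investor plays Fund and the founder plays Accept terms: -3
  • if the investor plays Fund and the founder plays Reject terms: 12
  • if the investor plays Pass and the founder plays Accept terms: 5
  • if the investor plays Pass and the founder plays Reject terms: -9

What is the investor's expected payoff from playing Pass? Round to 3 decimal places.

E[Pass] = 1/10·(-9) + 7/10·(-9) + 1/5·5 = (-9/10) + (-63/10) + 1 = -31/5

-6.200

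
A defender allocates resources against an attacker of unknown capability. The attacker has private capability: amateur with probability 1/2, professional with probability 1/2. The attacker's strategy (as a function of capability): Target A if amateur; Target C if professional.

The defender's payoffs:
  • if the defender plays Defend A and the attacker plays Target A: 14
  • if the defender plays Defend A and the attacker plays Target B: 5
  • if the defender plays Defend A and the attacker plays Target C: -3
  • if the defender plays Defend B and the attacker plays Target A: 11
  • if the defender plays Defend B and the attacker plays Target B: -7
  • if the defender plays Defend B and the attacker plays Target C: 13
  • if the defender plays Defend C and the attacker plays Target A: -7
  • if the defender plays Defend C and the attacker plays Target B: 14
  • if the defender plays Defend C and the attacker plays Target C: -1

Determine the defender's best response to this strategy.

E[Defend A] = 1/2·(14) + 1/2·(-3) = 11/2
E[Defend B] = 1/2·(11) + 1/2·(13) = 12
E[Defend C] = 1/2·(-7) + 1/2·(-1) = -4
Best response: Defend B (12 is the largest).

Defend B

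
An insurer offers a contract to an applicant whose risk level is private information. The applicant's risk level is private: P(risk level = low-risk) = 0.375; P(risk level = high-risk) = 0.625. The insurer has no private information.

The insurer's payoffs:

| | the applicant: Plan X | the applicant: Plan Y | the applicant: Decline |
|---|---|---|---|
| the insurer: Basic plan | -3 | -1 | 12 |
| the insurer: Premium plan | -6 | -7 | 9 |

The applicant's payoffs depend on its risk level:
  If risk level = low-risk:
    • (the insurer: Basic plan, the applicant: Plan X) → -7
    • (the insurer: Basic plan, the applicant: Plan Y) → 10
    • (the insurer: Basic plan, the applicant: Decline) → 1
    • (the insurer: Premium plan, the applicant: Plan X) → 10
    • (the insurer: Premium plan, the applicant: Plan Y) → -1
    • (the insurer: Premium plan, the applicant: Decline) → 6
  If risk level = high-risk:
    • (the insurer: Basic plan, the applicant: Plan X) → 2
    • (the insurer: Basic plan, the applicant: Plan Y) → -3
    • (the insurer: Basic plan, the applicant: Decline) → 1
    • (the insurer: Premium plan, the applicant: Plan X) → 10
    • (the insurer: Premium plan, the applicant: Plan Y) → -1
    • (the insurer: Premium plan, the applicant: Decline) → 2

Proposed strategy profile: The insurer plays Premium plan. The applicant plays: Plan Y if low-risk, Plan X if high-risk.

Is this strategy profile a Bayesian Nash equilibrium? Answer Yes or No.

No

The insurer plays Premium plan: E[Premium plan] = 0.375·(-7) + 0.625·(-6) = -6.375; E[Basic plan] = -2.25. Not best-responding. ✗
The applicant (risk level low-risk), facing Premium plan: Plan X gives 10, Plan Y gives -1, Decline gives 6. Proposed Plan Y is not best — profitable deviation exists. ✗
The applicant (risk level high-risk), facing Premium plan: Plan X gives 10, Plan Y gives -1, Decline gives 2. Proposed Plan X is best. ✓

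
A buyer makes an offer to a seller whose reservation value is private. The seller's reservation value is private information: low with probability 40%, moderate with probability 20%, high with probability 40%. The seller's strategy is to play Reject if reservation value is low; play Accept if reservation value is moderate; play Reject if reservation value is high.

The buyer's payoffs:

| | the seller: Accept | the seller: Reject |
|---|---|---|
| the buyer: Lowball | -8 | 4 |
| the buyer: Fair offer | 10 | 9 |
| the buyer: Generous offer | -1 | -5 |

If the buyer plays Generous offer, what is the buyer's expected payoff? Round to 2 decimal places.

-4.20

E[Generous offer] = 0.4·(-5) + 0.2·(-1) + 0.4·(-5) = (-2) + (-0.2) + (-2) = -4.2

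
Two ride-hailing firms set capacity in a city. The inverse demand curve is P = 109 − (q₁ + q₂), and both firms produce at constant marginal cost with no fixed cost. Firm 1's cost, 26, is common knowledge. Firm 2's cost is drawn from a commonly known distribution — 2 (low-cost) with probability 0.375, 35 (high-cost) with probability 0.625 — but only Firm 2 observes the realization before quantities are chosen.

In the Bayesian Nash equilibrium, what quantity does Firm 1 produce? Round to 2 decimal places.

26.54

Firm 2 with cost c maximizes (109 − (q₁+q₂) − c)·q₂, giving q₂(c) = (109 − c − q₁)/2.
E[c₂] = 0.375·2 + 0.625·35 = 22.625
Firm 1's FOC against E[q₂] yields q₁ = (109 − 2·26 + E[c₂])/3 = (109 − 52 + 22.625)/3 = 26.5417.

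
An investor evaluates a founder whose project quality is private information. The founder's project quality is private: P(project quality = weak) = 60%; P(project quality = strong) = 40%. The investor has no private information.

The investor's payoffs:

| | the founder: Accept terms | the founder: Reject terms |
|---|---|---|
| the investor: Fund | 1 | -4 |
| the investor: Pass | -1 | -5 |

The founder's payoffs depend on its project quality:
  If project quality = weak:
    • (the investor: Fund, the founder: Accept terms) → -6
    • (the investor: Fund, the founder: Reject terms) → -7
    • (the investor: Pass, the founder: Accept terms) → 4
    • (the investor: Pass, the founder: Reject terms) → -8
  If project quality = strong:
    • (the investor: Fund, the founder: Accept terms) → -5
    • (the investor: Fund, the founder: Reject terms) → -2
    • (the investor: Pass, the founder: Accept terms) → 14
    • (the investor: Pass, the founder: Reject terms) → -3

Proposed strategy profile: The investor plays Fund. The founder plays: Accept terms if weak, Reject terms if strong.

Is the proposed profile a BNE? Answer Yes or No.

The investor plays Fund: E[Fund] = 0.6·(1) + 0.4·(-4) = -1; E[Pass] = -2.6. Best-responding. ✓
The founder (project quality weak), facing Fund: Accept terms gives -6, Reject terms gives -7. Proposed Accept terms is best. ✓
The founder (project quality strong), facing Fund: Accept terms gives -5, Reject terms gives -2. Proposed Reject terms is best. ✓

Yes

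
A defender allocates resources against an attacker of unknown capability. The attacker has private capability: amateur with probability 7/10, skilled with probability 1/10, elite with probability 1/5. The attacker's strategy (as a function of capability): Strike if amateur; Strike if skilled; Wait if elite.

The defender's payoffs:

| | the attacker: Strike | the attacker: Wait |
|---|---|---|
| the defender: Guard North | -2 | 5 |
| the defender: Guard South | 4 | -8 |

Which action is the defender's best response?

Compute the defender's expected payoff for each action, taking the expectation over the attacker's type.
E[Guard North] = 7/10·(-2) + 1/10·(-2) + 1/5·(5) = -3/5
E[Guard South] = 7/10·(4) + 1/10·(4) + 1/5·(-8) = 8/5
Best response: Guard South (8/5 is the largest).

Guard South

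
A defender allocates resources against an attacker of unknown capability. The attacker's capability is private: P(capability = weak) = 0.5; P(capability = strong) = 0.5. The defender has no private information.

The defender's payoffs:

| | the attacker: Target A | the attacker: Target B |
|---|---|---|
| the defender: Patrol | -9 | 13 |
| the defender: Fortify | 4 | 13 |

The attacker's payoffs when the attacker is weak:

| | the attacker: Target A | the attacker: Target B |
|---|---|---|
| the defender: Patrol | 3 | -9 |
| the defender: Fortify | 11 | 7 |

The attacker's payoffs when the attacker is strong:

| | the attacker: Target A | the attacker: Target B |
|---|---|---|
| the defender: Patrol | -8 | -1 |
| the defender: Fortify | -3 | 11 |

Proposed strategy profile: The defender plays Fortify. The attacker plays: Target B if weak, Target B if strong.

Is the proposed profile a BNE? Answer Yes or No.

The defender plays Fortify: E[Fortify] = 0.5·(13) + 0.5·(13) = 13; E[Patrol] = 13. Best-responding. ✓
The attacker (capability weak), facing Fortify: Target A gives 11, Target B gives 7. Proposed Target B is not best — profitable deviation exists. ✗
The attacker (capability strong), facing Fortify: Target A gives -3, Target B gives 11. Proposed Target B is best. ✓

No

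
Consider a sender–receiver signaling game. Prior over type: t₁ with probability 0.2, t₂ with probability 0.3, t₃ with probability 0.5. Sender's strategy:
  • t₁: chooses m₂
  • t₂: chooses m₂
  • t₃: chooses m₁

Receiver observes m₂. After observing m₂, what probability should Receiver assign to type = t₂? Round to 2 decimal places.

P(m₂) = 0.2·1 + 0.3·1 + 0.5·0 = 0.5
P(t₂ | m₂) = (0.3·1) / 0.5 = 0.3 / 0.5 = 0.6

0.60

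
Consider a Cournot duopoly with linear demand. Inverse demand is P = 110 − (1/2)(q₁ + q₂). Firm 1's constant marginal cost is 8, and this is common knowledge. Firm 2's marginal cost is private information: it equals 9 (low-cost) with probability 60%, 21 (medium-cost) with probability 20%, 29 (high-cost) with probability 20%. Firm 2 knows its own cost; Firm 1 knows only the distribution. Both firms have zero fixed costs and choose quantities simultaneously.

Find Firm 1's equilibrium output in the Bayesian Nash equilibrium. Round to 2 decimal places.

Type-c best response for Firm 2: q₂(c) = (110 − c) − q₁/2.
Firm 1 maximizes expected profit; its first-order condition is 110 − q₁ − (1/2)E[q₂] − 8 = 0.
Substituting E[q₂] and solving: E[c₂] = 15.4, so q₁ = (110 − 2·8 + 15.4)/(3/2) = 72.9333.

72.93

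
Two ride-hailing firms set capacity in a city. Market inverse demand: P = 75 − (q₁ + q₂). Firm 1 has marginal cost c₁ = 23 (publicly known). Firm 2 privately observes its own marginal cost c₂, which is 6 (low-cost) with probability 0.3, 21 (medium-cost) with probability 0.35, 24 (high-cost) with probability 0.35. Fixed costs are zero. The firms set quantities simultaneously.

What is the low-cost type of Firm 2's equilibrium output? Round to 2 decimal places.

Firm 2 with cost c maximizes (75 − (q₁+q₂) − c)·q₂, giving q₂(c) = (75 − c − q₁)/2.
E[c₂] = 0.3·6 + 0.35·21 + 0.35·24 = 17.55
Firm 1's FOC against E[q₂] yields q₁ = (75 − 2·23 + E[c₂])/3 = (75 − 46 + 17.55)/3 = 15.5167.
q₂(low-cost) = (75 − 6 − 15.5167)/2 = 26.7417.

26.74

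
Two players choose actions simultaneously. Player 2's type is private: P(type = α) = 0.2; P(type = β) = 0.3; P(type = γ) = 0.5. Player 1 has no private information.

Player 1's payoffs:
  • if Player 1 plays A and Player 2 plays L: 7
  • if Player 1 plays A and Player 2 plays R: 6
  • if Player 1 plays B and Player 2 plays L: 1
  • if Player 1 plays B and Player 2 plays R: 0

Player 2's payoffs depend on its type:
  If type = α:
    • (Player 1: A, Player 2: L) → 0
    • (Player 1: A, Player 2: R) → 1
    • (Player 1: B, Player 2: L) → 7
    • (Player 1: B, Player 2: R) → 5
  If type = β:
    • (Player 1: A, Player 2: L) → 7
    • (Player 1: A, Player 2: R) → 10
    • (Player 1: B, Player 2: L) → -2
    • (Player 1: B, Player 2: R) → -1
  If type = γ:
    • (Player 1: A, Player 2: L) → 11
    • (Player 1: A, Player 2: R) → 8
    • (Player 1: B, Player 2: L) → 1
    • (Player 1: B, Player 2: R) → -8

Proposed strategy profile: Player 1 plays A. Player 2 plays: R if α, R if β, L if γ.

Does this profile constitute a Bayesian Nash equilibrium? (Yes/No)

Yes

Player 1 plays A: E[A] = 0.2·(6) + 0.3·(6) + 0.5·(7) = 6.5; E[B] = 0.5. Best-responding. ✓
Player 2 (type α), facing A: L gives 0, R gives 1. Proposed R is best. ✓
Player 2 (type β), facing A: L gives 7, R gives 10. Proposed R is best. ✓
Player 2 (type γ), facing A: L gives 11, R gives 8. Proposed L is best. ✓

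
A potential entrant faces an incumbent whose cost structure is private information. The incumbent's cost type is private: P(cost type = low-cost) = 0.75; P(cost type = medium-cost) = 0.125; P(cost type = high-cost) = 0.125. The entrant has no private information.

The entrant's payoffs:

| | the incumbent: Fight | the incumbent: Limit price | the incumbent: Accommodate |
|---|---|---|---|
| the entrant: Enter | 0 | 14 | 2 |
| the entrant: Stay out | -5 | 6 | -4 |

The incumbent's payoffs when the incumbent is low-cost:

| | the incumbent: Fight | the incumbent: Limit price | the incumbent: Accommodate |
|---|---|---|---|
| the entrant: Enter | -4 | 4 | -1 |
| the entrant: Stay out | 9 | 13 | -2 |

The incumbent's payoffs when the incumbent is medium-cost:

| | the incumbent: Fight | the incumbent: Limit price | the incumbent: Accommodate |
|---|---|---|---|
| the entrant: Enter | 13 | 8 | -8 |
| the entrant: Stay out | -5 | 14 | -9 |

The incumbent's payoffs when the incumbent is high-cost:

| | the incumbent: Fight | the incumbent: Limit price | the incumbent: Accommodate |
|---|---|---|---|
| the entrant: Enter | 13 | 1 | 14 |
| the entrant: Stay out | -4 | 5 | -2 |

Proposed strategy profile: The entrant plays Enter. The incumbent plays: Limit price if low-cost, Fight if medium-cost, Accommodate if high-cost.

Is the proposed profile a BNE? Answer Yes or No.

A profile is a BNE iff every type of every player is best-responding given beliefs about the other side.
The entrant plays Enter: E[Enter] = 0.75·(14) + 0.125·(0) + 0.125·(2) = 10.75; E[Stay out] = 3.375. Best-responding. ✓
The incumbent (cost type low-cost), facing Enter: Fight gives -4, Limit price gives 4, Accommodate gives -1. Proposed Limit price is best. ✓
The incumbent (cost type medium-cost), facing Enter: Fight gives 13, Limit price gives 8, Accommodate gives -8. Proposed Fight is best. ✓
The incumbent (cost type high-cost), facing Enter: Fight gives 13, Limit price gives 1, Accommodate gives 14. Proposed Accommodate is best. ✓

Yes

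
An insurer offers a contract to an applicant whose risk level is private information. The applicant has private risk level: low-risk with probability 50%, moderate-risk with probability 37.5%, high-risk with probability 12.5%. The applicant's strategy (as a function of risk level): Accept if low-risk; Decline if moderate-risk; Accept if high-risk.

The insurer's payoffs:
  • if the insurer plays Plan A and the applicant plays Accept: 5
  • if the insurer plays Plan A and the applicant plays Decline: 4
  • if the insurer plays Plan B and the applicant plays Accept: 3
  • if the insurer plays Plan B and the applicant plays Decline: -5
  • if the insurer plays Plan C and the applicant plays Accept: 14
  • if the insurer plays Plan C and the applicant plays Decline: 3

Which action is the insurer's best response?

E[Plan A] = 0.5·(5) + 0.375·(4) + 0.125·(5) = 4.625
E[Plan B] = 0.5·(3) + 0.375·(-5) + 0.125·(3) = 0
E[Plan C] = 0.5·(14) + 0.375·(3) + 0.125·(14) = 9.875
Best response: Plan C (9.875 is the largest).

Plan C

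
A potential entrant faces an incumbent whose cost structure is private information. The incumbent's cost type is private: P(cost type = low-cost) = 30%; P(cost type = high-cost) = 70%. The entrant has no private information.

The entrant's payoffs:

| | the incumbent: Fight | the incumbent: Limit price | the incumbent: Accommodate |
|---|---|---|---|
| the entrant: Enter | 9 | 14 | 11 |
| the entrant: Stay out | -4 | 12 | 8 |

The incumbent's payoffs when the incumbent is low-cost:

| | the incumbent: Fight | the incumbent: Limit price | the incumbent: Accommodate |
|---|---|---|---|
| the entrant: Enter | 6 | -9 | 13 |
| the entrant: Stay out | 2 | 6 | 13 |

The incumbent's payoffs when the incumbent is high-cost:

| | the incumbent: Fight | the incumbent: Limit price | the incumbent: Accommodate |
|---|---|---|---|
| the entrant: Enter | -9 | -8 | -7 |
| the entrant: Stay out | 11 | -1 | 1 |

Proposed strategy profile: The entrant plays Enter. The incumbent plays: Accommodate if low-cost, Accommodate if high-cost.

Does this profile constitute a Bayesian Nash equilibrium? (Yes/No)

The entrant plays Enter: E[Enter] = 0.3·(11) + 0.7·(11) = 11; E[Stay out] = 8. Best-responding. ✓
The incumbent (cost type low-cost), facing Enter: Fight gives 6, Limit price gives -9, Accommodate gives 13. Proposed Accommodate is best. ✓
The incumbent (cost type high-cost), facing Enter: Fight gives -9, Limit price gives -8, Accommodate gives -7. Proposed Accommodate is best. ✓

Yes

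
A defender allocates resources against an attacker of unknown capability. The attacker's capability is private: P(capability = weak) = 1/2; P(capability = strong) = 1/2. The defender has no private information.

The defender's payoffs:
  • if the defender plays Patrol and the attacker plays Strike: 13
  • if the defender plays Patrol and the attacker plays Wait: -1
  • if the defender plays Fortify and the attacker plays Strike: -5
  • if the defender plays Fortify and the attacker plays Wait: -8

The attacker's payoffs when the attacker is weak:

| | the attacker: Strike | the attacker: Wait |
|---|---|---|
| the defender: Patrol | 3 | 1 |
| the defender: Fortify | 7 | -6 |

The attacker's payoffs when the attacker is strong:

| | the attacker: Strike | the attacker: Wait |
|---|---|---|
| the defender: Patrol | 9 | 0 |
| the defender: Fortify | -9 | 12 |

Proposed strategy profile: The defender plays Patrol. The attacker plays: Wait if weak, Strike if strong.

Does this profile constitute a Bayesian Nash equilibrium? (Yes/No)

The defender plays Patrol: E[Patrol] = 1/2·(-1) + 1/2·(13) = 6; E[Fortify] = -13/2. Best-responding. ✓
The attacker (capability weak), facing Patrol: Strike gives 3, Wait gives 1. Proposed Wait is not best — profitable deviation exists. ✗
The attacker (capability strong), facing Patrol: Strike gives 9, Wait gives 0. Proposed Strike is best. ✓

No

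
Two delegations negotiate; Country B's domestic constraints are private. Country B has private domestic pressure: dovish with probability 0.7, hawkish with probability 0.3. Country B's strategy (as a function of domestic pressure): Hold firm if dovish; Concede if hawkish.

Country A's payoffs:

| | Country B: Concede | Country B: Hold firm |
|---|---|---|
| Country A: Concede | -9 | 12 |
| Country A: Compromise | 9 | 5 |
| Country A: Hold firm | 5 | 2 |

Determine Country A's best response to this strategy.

Compromise

Compute Country A's expected payoff for each action, taking the expectation over Country B's type.
E[Concede] = 0.7·(12) + 0.3·(-9) = 5.7
E[Compromise] = 0.7·(5) + 0.3·(9) = 6.2
E[Hold firm] = 0.7·(2) + 0.3·(5) = 2.9
Best response: Compromise (6.2 is the largest).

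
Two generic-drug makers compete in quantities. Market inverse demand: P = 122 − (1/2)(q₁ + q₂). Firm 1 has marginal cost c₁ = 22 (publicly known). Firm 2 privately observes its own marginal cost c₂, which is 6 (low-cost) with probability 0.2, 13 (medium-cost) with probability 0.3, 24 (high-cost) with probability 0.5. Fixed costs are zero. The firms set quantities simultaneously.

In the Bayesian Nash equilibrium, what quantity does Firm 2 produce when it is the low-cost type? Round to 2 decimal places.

84.30

Firm 2 with cost c maximizes (122 − (1/2)(q₁+q₂) − c)·q₂, giving q₂(c) = (122 − c − (1/2)q₁).
E[c₂] = 0.2·6 + 0.3·13 + 0.5·24 = 17.1
Firm 1's FOC against E[q₂] yields q₁ = (122 − 2·22 + E[c₂])/(3/2) = (122 − 44 + 17.1)/(3/2) = 63.4.
q₂(low-cost) = (122 − 6 − (1/2)·63.4) = 84.3.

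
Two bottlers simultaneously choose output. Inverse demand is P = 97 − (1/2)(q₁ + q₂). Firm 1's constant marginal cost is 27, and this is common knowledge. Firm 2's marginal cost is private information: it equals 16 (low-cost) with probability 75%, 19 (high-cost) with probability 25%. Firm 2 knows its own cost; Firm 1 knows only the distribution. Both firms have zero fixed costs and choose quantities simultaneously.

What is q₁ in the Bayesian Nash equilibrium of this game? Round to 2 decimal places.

Type-c best response for Firm 2: q₂(c) = (97 − c) − q₁/2.
Firm 1 maximizes expected profit; its first-order condition is 97 − q₁ − (1/2)E[q₂] − 27 = 0.
Substituting E[q₂] and solving: E[c₂] = 16.75, so q₁ = (97 − 2·27 + 16.75)/(3/2) = 39.8333.

39.83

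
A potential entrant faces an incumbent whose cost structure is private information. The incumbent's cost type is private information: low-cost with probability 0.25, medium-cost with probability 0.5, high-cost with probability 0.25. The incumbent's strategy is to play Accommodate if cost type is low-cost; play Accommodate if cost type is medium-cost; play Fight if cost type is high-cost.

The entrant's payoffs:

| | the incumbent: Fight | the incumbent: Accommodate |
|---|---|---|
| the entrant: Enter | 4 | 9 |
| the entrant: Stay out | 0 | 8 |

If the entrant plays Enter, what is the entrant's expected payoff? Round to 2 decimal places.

Take the expectation over the incumbent's cost type, weighting each type's action by its prior probability.
E[Enter] = 0.25·9 + 0.5·9 + 0.25·4 = 2.25 + 4.5 + 1 = 7.75

7.75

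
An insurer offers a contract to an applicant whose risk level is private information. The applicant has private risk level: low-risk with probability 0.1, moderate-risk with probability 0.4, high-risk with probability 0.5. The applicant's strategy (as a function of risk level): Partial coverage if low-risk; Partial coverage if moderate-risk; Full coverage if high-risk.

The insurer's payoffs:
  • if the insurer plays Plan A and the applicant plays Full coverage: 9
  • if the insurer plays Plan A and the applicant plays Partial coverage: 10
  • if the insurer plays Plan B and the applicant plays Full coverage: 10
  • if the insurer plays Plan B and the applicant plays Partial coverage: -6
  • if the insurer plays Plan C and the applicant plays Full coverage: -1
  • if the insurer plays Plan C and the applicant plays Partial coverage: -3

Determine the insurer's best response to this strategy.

Plan A

Compute the insurer's expected payoff for each action, taking the expectation over the applicant's type.
E[Plan A] = 0.1·(10) + 0.4·(10) + 0.5·(9) = 9.5
E[Plan B] = 0.1·(-6) + 0.4·(-6) + 0.5·(10) = 2
E[Plan C] = 0.1·(-3) + 0.4·(-3) + 0.5·(-1) = -2
Best response: Plan A (9.5 is the largest).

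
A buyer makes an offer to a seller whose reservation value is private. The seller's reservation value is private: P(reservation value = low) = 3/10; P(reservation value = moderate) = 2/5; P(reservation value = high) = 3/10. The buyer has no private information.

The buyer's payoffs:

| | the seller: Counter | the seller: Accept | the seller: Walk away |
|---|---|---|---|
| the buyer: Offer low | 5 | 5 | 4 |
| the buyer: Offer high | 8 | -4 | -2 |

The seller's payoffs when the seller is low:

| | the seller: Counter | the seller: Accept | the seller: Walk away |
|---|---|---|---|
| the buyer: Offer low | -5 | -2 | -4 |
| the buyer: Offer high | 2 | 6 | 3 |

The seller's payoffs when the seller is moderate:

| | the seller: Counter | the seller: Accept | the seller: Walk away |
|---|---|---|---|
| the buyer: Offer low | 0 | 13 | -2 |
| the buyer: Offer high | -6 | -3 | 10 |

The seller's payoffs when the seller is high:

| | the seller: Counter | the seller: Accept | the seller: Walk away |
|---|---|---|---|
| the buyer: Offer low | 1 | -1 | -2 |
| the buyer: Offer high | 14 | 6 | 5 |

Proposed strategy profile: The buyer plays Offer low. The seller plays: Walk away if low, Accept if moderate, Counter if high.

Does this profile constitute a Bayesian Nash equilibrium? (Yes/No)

The buyer plays Offer low: E[Offer low] = 3/10·(4) + 2/5·(5) + 3/10·(5) = 47/10; E[Offer high] = 1/5. Best-responding. ✓
The seller (reservation value low), facing Offer low: Counter gives -5, Accept gives -2, Walk away gives -4. Proposed Walk away is not best — profitable deviation exists. ✗
The seller (reservation value moderate), facing Offer low: Counter gives 0, Accept gives 13, Walk away gives -2. Proposed Accept is best. ✓
The seller (reservation value high), facing Offer low: Counter gives 1, Accept gives -1, Walk away gives -2. Proposed Counter is best. ✓

No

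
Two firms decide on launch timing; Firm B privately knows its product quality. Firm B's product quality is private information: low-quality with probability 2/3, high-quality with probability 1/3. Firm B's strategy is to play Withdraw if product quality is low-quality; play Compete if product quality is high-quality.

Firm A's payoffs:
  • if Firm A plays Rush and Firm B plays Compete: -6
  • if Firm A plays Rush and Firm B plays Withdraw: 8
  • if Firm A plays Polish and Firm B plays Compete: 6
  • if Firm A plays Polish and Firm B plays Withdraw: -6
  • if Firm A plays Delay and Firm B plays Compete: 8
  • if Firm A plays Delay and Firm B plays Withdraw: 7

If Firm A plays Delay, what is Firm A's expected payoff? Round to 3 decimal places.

7.333

E[Delay] = 2/3·7 + 1/3·8 = 14/3 + 8/3 = 22/3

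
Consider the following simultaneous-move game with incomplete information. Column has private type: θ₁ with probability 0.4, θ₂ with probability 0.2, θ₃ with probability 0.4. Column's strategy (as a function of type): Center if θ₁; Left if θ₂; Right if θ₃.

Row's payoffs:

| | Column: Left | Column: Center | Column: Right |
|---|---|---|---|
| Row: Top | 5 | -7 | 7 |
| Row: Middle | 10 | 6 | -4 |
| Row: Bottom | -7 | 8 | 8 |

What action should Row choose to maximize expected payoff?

Bottom

Compute Row's expected payoff for each action, taking the expectation over Column's type.
E[Top] = 0.4·(-7) + 0.2·(5) + 0.4·(7) = 1
E[Middle] = 0.4·(6) + 0.2·(10) + 0.4·(-4) = 2.8
E[Bottom] = 0.4·(8) + 0.2·(-7) + 0.4·(8) = 5
Best response: Bottom (5 is the largest).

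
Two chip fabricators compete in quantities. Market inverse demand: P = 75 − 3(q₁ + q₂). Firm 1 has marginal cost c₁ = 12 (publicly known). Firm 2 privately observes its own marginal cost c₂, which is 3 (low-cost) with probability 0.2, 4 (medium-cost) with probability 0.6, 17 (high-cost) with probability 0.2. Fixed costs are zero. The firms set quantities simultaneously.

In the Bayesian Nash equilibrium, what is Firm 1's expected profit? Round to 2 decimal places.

Firm 2 with cost c maximizes (75 − 3(q₁+q₂) − c)·q₂, giving q₂(c) = (75 − c − 3q₁)/6.
E[c₂] = 0.2·3 + 0.6·4 + 0.2·17 = 6.4
Firm 1's FOC against E[q₂] yields q₁ = (75 − 2·12 + E[c₂])/9 = (75 − 24 + 6.4)/9 = 6.37778.
E[P] = 75 − 3·(q₁ + E[q₂]) = 31.1333; Firm 1's expected profit = (E[P] − 12)·q₁ = (31.1333 − 12)·6.37778 = 122.028.

122.03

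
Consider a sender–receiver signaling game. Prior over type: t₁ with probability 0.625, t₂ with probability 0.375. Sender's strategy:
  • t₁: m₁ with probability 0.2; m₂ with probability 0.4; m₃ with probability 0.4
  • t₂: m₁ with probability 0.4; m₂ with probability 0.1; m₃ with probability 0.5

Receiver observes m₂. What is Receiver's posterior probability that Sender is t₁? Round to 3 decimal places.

Apply Bayes' rule using the sender's strategy as the likelihood.
P(m₂) = 0.625·0.4 + 0.375·0.1 = 0.2875
P(t₁ | m₂) = (0.625·0.4) / 0.2875 = 0.25 / 0.2875 = 0.869565

0.870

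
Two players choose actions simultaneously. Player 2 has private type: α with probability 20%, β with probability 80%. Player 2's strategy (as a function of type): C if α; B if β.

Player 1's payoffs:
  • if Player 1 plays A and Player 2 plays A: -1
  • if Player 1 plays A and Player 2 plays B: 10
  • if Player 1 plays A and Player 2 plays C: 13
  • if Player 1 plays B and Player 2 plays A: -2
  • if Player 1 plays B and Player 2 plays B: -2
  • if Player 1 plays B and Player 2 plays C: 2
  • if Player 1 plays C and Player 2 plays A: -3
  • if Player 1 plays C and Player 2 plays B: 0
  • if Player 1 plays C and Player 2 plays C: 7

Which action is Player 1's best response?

E[A] = 0.2·(13) + 0.8·(10) = 10.6
E[B] = 0.2·(2) + 0.8·(-2) = -1.2
E[C] = 0.2·(7) + 0.8·(0) = 1.4
Best response: A (10.6 is the largest).

A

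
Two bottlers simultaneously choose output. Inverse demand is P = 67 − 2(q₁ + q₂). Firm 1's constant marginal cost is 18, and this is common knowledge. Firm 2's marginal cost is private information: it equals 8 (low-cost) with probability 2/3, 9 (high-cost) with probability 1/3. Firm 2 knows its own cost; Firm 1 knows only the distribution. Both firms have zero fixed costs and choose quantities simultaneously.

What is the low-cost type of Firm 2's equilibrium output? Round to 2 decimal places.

Type-c best response for Firm 2: q₂(c) = (67 − c)/4 − q₁/2.
Firm 1 maximizes expected profit; its first-order condition is 67 − 4q₁ − 2E[q₂] − 18 = 0.
Substituting E[q₂] and solving: E[c₂] = 8.33333, so q₁ = (67 − 2·18 + 8.33333)/6 = 6.55556.
q₂(low-cost) = (67 − 8 − 2·6.55556)/4 = 11.4722.

11.47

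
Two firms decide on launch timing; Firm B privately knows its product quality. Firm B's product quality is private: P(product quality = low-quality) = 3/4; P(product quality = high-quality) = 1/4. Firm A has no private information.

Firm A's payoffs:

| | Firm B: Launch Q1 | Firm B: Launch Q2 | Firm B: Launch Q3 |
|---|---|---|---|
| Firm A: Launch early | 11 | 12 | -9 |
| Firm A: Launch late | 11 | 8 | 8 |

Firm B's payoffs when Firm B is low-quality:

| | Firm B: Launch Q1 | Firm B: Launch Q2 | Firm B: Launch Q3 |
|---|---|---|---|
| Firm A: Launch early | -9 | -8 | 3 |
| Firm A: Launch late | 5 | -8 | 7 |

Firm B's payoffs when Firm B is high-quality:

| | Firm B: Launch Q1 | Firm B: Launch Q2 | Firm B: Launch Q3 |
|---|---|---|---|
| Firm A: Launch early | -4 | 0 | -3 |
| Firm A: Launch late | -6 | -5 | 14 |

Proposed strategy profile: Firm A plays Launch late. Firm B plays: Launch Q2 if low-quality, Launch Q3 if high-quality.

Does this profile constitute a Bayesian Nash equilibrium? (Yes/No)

Firm A plays Launch late: E[Launch late] = 3/4·(8) + 1/4·(8) = 8; E[Launch early] = 27/4. Best-responding. ✓
Firm B (product quality low-quality), facing Launch late: Launch Q1 gives 5, Launch Q2 gives -8, Launch Q3 gives 7. Proposed Launch Q2 is not best — profitable deviation exists. ✗
Firm B (product quality high-quality), facing Launch late: Launch Q1 gives -6, Launch Q2 gives -5, Launch Q3 gives 14. Proposed Launch Q3 is best. ✓

No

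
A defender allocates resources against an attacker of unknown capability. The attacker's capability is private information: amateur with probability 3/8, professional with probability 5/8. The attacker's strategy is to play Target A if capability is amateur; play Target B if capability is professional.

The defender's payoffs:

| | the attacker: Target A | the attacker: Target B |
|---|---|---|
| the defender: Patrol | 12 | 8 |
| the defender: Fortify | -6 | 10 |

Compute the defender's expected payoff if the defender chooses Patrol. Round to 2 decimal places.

E[Patrol] = 3/8·12 + 5/8·8 = 9/2 + 5 = 19/2

9.50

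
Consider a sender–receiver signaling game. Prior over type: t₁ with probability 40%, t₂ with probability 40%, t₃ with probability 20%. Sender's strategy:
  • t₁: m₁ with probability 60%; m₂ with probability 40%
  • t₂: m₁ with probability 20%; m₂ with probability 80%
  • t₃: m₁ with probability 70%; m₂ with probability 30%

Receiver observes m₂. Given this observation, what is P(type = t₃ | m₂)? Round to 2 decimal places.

0.11

Apply Bayes' rule using the sender's strategy as the likelihood.
P(m₂) = 0.4·0.4 + 0.4·0.8 + 0.2·0.3 = 0.54
P(t₃ | m₂) = (0.2·0.3) / 0.54 = 0.06 / 0.54 = 0.111111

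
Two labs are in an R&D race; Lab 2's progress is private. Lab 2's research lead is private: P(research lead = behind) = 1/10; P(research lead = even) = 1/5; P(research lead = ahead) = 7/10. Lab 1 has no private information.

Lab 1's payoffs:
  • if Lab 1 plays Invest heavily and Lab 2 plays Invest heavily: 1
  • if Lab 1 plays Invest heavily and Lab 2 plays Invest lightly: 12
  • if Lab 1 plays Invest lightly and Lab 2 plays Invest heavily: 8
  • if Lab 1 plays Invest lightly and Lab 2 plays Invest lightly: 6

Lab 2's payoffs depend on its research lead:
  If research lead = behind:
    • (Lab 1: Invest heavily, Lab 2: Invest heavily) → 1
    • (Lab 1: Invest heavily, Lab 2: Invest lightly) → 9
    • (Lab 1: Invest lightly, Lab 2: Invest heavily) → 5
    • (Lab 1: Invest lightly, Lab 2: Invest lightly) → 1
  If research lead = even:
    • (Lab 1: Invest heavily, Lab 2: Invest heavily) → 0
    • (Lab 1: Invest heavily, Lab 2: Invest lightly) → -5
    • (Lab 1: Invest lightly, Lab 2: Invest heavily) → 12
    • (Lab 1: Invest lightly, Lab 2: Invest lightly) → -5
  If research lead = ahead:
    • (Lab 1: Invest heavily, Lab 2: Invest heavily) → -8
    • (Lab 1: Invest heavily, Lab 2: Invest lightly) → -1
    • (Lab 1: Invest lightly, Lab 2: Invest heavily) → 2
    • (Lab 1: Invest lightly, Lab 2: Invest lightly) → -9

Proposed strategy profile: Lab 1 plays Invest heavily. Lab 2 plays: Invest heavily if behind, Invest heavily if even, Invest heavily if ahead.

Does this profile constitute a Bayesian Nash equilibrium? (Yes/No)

A profile is a BNE iff every type of every player is best-responding given beliefs about the other side.
Lab 1 plays Invest heavily: E[Invest heavily] = 1/10·(1) + 1/5·(1) + 7/10·(1) = 1; E[Invest lightly] = 8. Not best-responding. ✗
Lab 2 (research lead behind), facing Invest heavily: Invest heavily gives 1, Invest lightly gives 9. Proposed Invest heavily is not best — profitable deviation exists. ✗
Lab 2 (research lead even), facing Invest heavily: Invest heavily gives 0, Invest lightly gives -5. Proposed Invest heavily is best. ✓
Lab 2 (research lead ahead), facing Invest heavily: Invest heavily gives -8, Invest lightly gives -1. Proposed Invest heavily is not best — profitable deviation exists. ✗

No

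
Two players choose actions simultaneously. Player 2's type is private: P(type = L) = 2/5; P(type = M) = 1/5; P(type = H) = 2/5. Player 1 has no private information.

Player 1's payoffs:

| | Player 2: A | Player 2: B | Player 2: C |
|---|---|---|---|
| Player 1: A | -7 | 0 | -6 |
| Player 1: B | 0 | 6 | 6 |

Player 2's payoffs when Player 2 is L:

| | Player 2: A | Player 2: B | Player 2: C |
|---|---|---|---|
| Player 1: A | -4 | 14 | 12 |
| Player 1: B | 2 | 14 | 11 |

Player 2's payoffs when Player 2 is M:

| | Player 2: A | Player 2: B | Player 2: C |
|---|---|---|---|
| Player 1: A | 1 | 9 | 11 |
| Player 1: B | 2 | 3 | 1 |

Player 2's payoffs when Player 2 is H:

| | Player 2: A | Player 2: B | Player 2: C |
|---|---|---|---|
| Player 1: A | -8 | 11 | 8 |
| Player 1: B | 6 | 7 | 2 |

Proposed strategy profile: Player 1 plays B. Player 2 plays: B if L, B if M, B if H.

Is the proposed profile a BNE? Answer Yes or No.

Yes

A profile is a BNE iff every type of every player is best-responding given beliefs about the other side.
Player 1 plays B: E[B] = 2/5·(6) + 1/5·(6) + 2/5·(6) = 6; E[A] = 0. Best-responding. ✓
Player 2 (type L), facing B: A gives 2, B gives 14, C gives 11. Proposed B is best. ✓
Player 2 (type M), facing B: A gives 2, B gives 3, C gives 1. Proposed B is best. ✓
Player 2 (type H), facing B: A gives 6, B gives 7, C gives 2. Proposed B is best. ✓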